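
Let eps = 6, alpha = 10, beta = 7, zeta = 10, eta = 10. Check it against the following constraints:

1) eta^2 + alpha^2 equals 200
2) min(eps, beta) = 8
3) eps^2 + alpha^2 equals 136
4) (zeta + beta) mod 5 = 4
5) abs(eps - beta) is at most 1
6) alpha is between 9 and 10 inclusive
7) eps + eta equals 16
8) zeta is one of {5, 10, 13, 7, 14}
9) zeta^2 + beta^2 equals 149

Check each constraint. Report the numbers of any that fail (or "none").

The assignment fails constraints 2 and 4.

1) eta^2 + alpha^2 = 10^2 + 10^2 = 100 + 100 = 200  true
2) min(6, 7) = 6, not 8  false
3) eps^2 + alpha^2 = 6^2 + 10^2 = 36 + 100 = 136  true
4) zeta + beta = 17; 17 mod 5 = 2, not 4  false
5) abs(6 - 7) = 1; 1 ≤ 1  true
6) alpha = 10 lies in [9, 10]  true
7) eps + eta = 6 + 10 = 16  true
8) zeta = 10 is in {5, 10, 13, 7, 14}  true
9) zeta^2 + beta^2 = 10^2 + 7^2 = 100 + 49 = 149  true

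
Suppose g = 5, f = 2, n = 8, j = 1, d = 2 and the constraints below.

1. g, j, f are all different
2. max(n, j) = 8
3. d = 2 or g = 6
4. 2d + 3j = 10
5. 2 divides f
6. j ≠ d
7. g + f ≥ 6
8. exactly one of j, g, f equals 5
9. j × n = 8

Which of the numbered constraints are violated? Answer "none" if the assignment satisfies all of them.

Constraint 4 is violated.

1. values 5, 1, 2 are pairwise distinct  OK
2. max(8, 1) = 8  OK
3. d = 2 = 2 (first disjunct)  OK
4. 2d + 3j = 2(2) + 3(1) = 7, not 10  FAIL
5. 2 / 2 = 1, so 2 divides 2  OK
6. j = 1, d = 2; distinct  OK
7. g + f = 5 + 2 = 7; 7 ≥ 6  OK
8. j=1, g=5, f=2; 1 of them equals 5  OK
9. j × n = 1 × 8 = 8  OK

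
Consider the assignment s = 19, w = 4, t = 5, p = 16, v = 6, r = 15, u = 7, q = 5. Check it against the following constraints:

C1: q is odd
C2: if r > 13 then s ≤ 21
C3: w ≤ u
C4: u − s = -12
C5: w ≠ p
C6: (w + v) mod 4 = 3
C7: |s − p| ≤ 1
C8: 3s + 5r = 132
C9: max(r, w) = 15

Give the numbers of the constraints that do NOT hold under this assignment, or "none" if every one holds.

Constraints 6 and 7 do not hold.

C1: q = 5 is odd  yes
C2: r = 15 > 13, so we need s ≤ 21; s = 19 ≤ 21  yes
C3: w = 4, u = 7; 4 ≤ 7  yes
C4: u − s = 7 − 19 = -12  yes
C5: w = 4, p = 16; distinct  yes
C6: w + v = 10; 10 mod 4 = 2, not 3  no
C7: |19 − 16| = 3; 3 > 1, exceeds bound 1  no
C8: 3s + 5r = 3(19) + 5(15) = 132  yes
C9: max(15, 4) = 15  yes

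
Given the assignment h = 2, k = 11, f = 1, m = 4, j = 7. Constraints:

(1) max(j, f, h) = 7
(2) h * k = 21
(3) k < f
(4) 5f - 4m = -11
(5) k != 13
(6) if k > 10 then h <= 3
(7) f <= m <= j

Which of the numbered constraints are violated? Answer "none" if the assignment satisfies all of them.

Constraints 2, 3 are violated.

(1) max(7, 1, 2) = 7  OK
(2) h * k = 2 * 11 = 22, not 21  FAIL
(3) k = 11, f = 1; 11 ≥ 1 (want <)  FAIL
(4) 5f - 4m = 5(1) - 4(4) = -11  OK
(5) k = 11, and 11 ≠ 13  OK
(6) k = 11 > 10, so we need h ≤ 3; h = 2 ≤ 3  OK
(7) values 1 <= 4 <= 7  OK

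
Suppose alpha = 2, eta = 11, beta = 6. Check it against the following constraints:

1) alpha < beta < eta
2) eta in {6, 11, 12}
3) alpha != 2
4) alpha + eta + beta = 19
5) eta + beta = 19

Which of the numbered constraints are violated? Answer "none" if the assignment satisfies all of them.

1) values 2 < 6 < 11 — holds.
2) eta = 11 is in {6, 11, 12} — holds.
3) alpha = 2, but 2 is required to differ — does not hold.
4) alpha + eta + beta = 2 + 11 + 6 = 19 — holds.
5) eta + beta = 11 + 6 = 17, not 19 — does not hold.

No — constraints 3 and 5 are not satisfied.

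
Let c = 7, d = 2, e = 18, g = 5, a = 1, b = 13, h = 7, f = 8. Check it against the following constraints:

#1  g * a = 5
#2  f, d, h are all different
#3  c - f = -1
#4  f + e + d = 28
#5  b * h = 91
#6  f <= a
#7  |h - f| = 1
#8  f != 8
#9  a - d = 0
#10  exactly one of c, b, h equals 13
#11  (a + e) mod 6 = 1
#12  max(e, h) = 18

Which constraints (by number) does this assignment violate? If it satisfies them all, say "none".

#1 g * a = 5 * 1 = 5  true
#2 values 8, 2, 7 are pairwise distinct  true
#3 c - f = 7 - 8 = -1  true
#4 f + e + d = 8 + 18 + 2 = 28  true
#5 b * h = 13 * 7 = 91  true
#6 f = 8, a = 1; 8 > 1 (want ≤)  false
#7 |7 - 8| = 1  true
#8 f = 8, but 8 is required to differ  false
#9 a - d = 1 - 2 = -1, not 0  false
#10 c=7, b=13, h=7; 1 of them equals 13  true
#11 a + e = 19; 19 mod 6 = 1  true
#12 max(18, 7) = 18  true

Violated: 6, 8, 9.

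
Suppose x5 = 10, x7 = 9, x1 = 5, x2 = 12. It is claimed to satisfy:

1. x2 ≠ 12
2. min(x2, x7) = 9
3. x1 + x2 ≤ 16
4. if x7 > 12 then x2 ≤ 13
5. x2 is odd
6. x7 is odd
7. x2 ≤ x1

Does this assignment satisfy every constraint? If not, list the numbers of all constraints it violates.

Constraints 1, 3, 5, and 7 do not hold.

1. x2 = 12, but 12 is required to differ — violated.
2. min(12, 9) = 9 — satisfied.
3. x1 + x2 = 5 + 12 = 17; 17 > 16, bound 16 not met — violated.
4. x7 = 9, not > 12; antecedent false, conditional vacuously true — satisfied.
5. x2 = 12 is even — violated.
6. x7 = 9 is odd — satisfied.
7. x2 = 12, x1 = 5; 12 > 5 (want ≤) — violated.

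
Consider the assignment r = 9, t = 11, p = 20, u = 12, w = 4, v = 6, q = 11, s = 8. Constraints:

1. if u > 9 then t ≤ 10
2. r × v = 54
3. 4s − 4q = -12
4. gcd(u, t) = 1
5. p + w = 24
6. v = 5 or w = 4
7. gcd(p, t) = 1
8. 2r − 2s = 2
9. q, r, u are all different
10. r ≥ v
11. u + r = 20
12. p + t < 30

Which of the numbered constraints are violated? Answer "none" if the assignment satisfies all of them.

1. u = 12 > 9, so we need t ≤ 10; but t = 11 > 10  no
2. r × v = 9 × 6 = 54  yes
3. 4s − 4q = 4(8) − 4(11) = -12  yes
4. gcd(12, 11) = 1  yes
5. p + w = 20 + 4 = 24  yes
6. v = 6 ≠ 5, but w = 4 = 4 (second disjunct)  yes
7. gcd(20, 11) = 1  yes
8. 2r − 2s = 2(9) − 2(8) = 2  yes
9. values 11, 9, 12 are pairwise distinct  yes
10. r = 9, v = 6; 9 ≥ 6  yes
11. u + r = 12 + 9 = 21, not 20  no
12. p + t = 20 + 11 = 31; 31 ≥ 30, bound 30 not met  no

No — constraints 1, 11, 12 are not satisfied.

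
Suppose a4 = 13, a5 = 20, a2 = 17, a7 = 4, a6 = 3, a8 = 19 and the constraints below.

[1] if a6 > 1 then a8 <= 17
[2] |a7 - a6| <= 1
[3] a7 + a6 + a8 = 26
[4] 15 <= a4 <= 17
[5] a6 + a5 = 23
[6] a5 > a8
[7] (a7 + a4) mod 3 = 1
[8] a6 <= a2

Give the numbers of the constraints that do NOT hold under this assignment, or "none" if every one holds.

The assignment fails constraints 1, 4, and 7.

[1] a6 = 3 > 1, so we need a8 ≤ 17; but a8 = 19 > 17 — does not hold.
[2] |4 - 3| = 1; 1 ≤ 1 — holds.
[3] a7 + a6 + a8 = 4 + 3 + 19 = 26 — holds.
[4] a4 = 13 is outside [15, 17] — does not hold.
[5] a6 + a5 = 3 + 20 = 23 — holds.
[6] a5 = 20, a8 = 19; 20 > 19 — holds.
[7] a7 + a4 = 17; 17 mod 3 = 2, not 1 — does not hold.
[8] a6 = 3, a2 = 17; 3 ≤ 17 — holds.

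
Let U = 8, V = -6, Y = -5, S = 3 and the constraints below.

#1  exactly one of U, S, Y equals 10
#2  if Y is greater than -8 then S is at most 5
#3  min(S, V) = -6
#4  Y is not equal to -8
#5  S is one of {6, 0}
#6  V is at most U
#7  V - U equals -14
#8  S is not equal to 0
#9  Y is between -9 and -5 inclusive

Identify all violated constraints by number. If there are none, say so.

#1 U=8, S=3, Y=-5; 0 of them equal 10, not exactly one — violated.
#2 Y = -5 > -8, so we need S ≤ 5; S = 3 ≤ 5 — satisfied.
#3 min(3, -6) = -6 — satisfied.
#4 Y = -5, and -5 ≠ -8 — satisfied.
#5 S = 3 is not in {6, 0} — violated.
#6 V = -6, U = 8; -6 ≤ 8 — satisfied.
#7 V - U = -6 - 8 = -14 — satisfied.
#8 S = 3, and 3 ≠ 0 — satisfied.
#9 Y = -5 lies in [-9, -5] — satisfied.

Violated: 1, 5.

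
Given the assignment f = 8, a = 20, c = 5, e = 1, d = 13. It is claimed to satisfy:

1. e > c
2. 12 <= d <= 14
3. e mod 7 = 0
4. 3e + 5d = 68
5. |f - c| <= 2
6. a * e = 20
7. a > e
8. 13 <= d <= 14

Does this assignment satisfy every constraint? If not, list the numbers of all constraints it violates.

1. e = 1, c = 5; 1 ≤ 5 (want >) — violated.
2. d = 13 lies in [12, 14] — OK.
3. 1 mod 7 = 1, not 0 — violated.
4. 3e + 5d = 3(1) + 5(13) = 68 — OK.
5. |8 - 5| = 3; 3 > 2, exceeds bound 2 — violated.
6. a * e = 20 * 1 = 20 — OK.
7. a = 20, e = 1; 20 > 1 — OK.
8. d = 13 lies in [13, 14] — OK.

No — constraints 1, 3, 5 are not satisfied.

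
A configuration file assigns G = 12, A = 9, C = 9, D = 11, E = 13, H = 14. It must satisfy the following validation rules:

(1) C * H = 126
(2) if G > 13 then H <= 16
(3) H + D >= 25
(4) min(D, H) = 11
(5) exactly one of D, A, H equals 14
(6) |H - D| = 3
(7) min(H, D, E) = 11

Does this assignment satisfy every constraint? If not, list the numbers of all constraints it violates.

(1) C * H = 9 * 14 = 126 — holds.
(2) G = 12, not > 13; antecedent false, conditional vacuously true — holds.
(3) H + D = 14 + 11 = 25; 25 ≥ 25 — holds.
(4) min(11, 14) = 11 — holds.
(5) D=11, A=9, H=14; 1 of them equals 14 — holds.
(6) |14 - 11| = 3 — holds.
(7) min(14, 11, 13) = 11 — holds.

Yes — all constraints hold.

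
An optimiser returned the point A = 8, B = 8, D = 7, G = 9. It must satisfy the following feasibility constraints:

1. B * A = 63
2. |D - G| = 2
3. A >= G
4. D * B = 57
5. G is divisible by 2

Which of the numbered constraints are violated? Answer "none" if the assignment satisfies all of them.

The assignment fails constraints 1, 3, 4, and 5.

1. B * A = 8 * 8 = 64, not 63 — violated.
2. |7 - 9| = 2 — OK.
3. A = 8, G = 9; 8 < 9 (want ≥) — violated.
4. D * B = 7 * 8 = 56, not 57 — violated.
5. 9 = 2*4 + 1, so 2 does not divide 9 — violated.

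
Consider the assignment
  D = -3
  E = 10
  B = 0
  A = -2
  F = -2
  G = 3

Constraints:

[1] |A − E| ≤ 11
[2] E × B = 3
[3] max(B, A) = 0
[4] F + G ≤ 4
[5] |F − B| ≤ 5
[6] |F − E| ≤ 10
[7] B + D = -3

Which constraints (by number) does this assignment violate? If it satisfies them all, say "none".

[1] |-2 − 10| = 12; 12 > 11, exceeds bound 11  FAIL
[2] E × B = 10 × 0 = 0, not 3  FAIL
[3] max(0, -2) = 0  OK
[4] F + G = -2 + 3 = 1; 1 ≤ 4  OK
[5] |-2 − 0| = 2; 2 ≤ 5  OK
[6] |-2 − 10| = 12; 12 > 10, exceeds bound 10  FAIL
[7] B + D = 0 + (-3) = -3  OK

The assignment fails constraints 1, 2, and 6.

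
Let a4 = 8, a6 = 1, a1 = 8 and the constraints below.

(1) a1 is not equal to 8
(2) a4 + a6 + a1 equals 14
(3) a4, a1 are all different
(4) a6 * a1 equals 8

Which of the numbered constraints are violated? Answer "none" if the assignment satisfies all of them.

Constraints 1, 2, 3 do not hold.

(1) a1 = 8, but 8 is required to differ  ✘
(2) a4 + a6 + a1 = 8 + 1 + 8 = 17, not 14  ✘
(3) a4 = a1 = 8, not all different  ✘
(4) a6 * a1 = 1 * 8 = 8  ✔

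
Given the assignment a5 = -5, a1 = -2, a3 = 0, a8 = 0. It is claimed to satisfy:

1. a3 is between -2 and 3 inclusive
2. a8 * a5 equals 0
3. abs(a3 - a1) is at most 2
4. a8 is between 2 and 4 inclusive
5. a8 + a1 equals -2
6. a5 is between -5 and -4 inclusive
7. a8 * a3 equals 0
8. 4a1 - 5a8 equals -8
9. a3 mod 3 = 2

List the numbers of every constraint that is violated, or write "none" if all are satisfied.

No — constraints 4, 9 are not satisfied.

1. a3 = 0 lies in [-2, 3] — holds.
2. a8 * a5 = 0 * (-5) = 0 — holds.
3. abs(0 - (-2)) = 2; 2 ≤ 2 — holds.
4. a8 = 0 is outside [2, 4] — fails.
5. a8 + a1 = 0 + (-2) = -2 — holds.
6. a5 = -5 lies in [-5, -4] — holds.
7. a8 * a3 = 0 * 0 = 0 — holds.
8. 4a1 - 5a8 = 4(-2) - 5(0) = -8 — holds.
9. 0 mod 3 = 0, not 2 — fails.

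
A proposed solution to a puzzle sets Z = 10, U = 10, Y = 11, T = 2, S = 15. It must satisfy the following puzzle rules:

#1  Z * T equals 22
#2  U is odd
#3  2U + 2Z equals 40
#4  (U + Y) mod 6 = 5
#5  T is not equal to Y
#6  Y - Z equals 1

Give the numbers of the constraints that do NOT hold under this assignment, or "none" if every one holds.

Violated: 1, 2, and 4.

#1 Z * T = 10 * 2 = 20, not 22  FAIL
#2 U = 10 is even  FAIL
#3 2U + 2Z = 2(10) + 2(10) = 40  OK
#4 U + Y = 21; 21 mod 6 = 3, not 5  FAIL
#5 T = 2, Y = 11; distinct  OK
#6 Y - Z = 11 - 10 = 1  OK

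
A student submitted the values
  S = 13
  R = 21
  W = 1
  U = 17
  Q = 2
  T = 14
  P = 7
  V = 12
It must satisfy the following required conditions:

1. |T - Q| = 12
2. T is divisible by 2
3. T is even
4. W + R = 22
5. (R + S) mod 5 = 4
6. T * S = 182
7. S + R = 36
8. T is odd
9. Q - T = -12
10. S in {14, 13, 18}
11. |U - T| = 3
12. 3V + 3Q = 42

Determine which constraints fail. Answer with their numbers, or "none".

1. |14 - 2| = 12 — OK.
2. 14 / 2 = 7, so 2 divides 14 — OK.
3. T = 14 is even — OK.
4. W + R = 1 + 21 = 22 — OK.
5. R + S = 34; 34 mod 5 = 4 — OK.
6. T * S = 14 * 13 = 182 — OK.
7. S + R = 13 + 21 = 34, not 36 — violated.
8. T = 14 is even — violated.
9. Q - T = 2 - 14 = -12 — OK.
10. S = 13 is in {14, 13, 18} — OK.
11. |17 - 14| = 3 — OK.
12. 3V + 3Q = 3(12) + 3(2) = 42 — OK.

Constraints 7, 8 do not hold.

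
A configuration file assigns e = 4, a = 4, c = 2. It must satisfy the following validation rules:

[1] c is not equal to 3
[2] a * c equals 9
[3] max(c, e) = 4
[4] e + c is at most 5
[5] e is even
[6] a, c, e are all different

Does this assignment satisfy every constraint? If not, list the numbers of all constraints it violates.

[1] c = 2, and 2 ≠ 3 — satisfied.
[2] a * c = 4 * 2 = 8, not 9 — violated.
[3] max(2, 4) = 4 — satisfied.
[4] e + c = 4 + 2 = 6; 6 > 5, bound 5 not met — violated.
[5] e = 4 is even — satisfied.
[6] a = e = 4, not all different — violated.

No — constraints 2, 4, 6 are not satisfied.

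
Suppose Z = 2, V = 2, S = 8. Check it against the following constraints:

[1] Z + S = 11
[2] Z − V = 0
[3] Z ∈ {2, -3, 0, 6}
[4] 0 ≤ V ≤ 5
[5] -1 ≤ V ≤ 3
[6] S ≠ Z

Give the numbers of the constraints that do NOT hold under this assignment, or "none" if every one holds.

Constraint 1 does not hold.

[1] Z + S = 2 + 8 = 10, not 11  ✗
[2] Z − V = 2 − 2 = 0  ✓
[3] Z = 2 is in {2, -3, 0, 6}  ✓
[4] V = 2 lies in [0, 5]  ✓
[5] V = 2 lies in [-1, 3]  ✓
[6] S = 8, Z = 2; distinct  ✓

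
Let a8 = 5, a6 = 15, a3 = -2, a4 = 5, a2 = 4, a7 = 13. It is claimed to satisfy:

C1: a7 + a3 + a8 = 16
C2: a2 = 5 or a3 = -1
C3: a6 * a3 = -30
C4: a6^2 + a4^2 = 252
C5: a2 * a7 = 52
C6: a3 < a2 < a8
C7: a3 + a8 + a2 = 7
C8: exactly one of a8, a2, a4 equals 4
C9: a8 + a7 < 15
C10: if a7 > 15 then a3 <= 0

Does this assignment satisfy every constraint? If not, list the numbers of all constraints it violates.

C1: a7 + a3 + a8 = 13 + (-2) + 5 = 16 — holds.
C2: a2 = 4 ≠ 5 and a3 = -2 ≠ -1; both disjuncts false — fails.
C3: a6 * a3 = 15 * (-2) = -30 — holds.
C4: a6^2 + a4^2 = 15^2 + 5^2 = 225 + 25 = 250, not 252 — fails.
C5: a2 * a7 = 4 * 13 = 52 — holds.
C6: values -2 < 4 < 5 — holds.
C7: a3 + a8 + a2 = -2 + 5 + 4 = 7 — holds.
C8: a8=5, a2=4, a4=5; 1 of them equals 4 — holds.
C9: a8 + a7 = 5 + 13 = 18; 18 ≥ 15, bound 15 not met — fails.
C10: a7 = 13, not > 15; antecedent false, conditional vacuously true — holds.

No — constraints 2, 4, 9 are not satisfied.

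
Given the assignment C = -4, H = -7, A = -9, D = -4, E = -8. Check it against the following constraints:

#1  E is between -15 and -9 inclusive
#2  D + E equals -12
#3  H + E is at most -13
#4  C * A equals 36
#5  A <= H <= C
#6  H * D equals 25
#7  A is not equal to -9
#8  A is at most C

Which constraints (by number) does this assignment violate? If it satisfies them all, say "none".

#1 E = -8 is outside [-15, -9] — violated.
#2 D + E = -4 + (-8) = -12 — satisfied.
#3 H + E = -7 + (-8) = -15; -15 ≤ -13 — satisfied.
#4 C * A = -4 * (-9) = 36 — satisfied.
#5 values -9 <= -7 <= -4 — satisfied.
#6 H * D = -7 * (-4) = 28, not 25 — violated.
#7 A = -9, but -9 is required to differ — violated.
#8 A = -9, C = -4; -9 ≤ -4 — satisfied.

Violated: 1, 6, and 7.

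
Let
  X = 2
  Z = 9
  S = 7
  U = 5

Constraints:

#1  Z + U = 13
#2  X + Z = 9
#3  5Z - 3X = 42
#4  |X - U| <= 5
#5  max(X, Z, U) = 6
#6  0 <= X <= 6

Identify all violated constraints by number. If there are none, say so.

Violated: 1, 2, 3, 5.

#1 Z + U = 9 + 5 = 14, not 13 — fails.
#2 X + Z = 2 + 9 = 11, not 9 — fails.
#3 5Z - 3X = 5(9) - 3(2) = 39, not 42 — fails.
#4 |2 - 5| = 3; 3 ≤ 5 — holds.
#5 max(2, 9, 5) = 9, not 6 — fails.
#6 X = 2 lies in [0, 6] — holds.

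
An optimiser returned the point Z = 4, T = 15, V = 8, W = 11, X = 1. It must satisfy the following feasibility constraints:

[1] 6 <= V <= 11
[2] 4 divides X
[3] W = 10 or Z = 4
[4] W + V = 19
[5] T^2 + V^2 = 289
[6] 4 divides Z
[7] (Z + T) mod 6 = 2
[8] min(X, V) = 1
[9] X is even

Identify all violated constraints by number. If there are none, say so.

Violated: 2, 7, and 9.

[1] V = 8 lies in [6, 11] — holds.
[2] 1 = 4*0 + 1, so 4 does not divide 1 — does not hold.
[3] W = 11 ≠ 10, but Z = 4 = 4 (second disjunct) — holds.
[4] W + V = 11 + 8 = 19 — holds.
[5] T^2 + V^2 = 15^2 + 8^2 = 225 + 64 = 289 — holds.
[6] 4 / 4 = 1, so 4 divides 4 — holds.
[7] Z + T = 19; 19 mod 6 = 1, not 2 — does not hold.
[8] min(1, 8) = 1 — holds.
[9] X = 1 is odd — does not hold.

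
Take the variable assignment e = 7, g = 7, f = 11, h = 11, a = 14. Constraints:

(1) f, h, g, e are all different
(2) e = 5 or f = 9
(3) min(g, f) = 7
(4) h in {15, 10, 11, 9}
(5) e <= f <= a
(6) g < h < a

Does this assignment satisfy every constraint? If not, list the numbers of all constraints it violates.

(1) f = h = 11, not all different — fails.
(2) e = 7 ≠ 5 and f = 11 ≠ 9; both disjuncts false — fails.
(3) min(7, 11) = 7 — holds.
(4) h = 11 is in {15, 10, 11, 9} — holds.
(5) values 7 <= 11 <= 14 — holds.
(6) values 7 < 11 < 14 — holds.

Constraints 1 and 2 are violated.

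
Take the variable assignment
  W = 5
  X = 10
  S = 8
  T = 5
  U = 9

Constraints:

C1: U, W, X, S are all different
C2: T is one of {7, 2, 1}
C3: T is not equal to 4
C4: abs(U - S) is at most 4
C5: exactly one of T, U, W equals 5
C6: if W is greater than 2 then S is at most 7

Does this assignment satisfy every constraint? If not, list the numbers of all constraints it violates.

C1: values 9, 5, 10, 8 are pairwise distinct  ✓
C2: T = 5 is not in {7, 2, 1}  ✗
C3: T = 5, and 5 ≠ 4  ✓
C4: abs(9 - 8) = 1; 1 ≤ 4  ✓
C5: T=5, U=9, W=5; 2 of them equal 5, not exactly one  ✗
C6: W = 5 > 2, so we need S ≤ 7; but S = 8 > 7  ✗

Constraints 2, 5, and 6 do not hold.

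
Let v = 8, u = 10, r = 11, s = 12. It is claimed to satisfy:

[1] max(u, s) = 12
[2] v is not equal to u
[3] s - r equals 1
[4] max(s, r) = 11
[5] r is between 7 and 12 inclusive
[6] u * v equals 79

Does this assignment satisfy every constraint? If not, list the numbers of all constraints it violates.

Constraints 4 and 6 are violated.

[1] max(10, 12) = 12  holds
[2] v = 8, u = 10; distinct  holds
[3] s - r = 12 - 11 = 1  holds
[4] max(12, 11) = 12, not 11  fails
[5] r = 11 lies in [7, 12]  holds
[6] u * v = 10 * 8 = 80, not 79  fails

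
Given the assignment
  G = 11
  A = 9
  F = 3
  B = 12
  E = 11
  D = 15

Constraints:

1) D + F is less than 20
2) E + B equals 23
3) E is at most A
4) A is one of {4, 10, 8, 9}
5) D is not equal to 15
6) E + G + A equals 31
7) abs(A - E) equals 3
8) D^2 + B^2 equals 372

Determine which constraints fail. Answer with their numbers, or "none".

Violated: 3, 5, 7, and 8.

1) D + F = 15 + 3 = 18; 18 < 20 — holds.
2) E + B = 11 + 12 = 23 — holds.
3) E = 11, A = 9; 11 > 9 (want ≤) — does not hold.
4) A = 9 is in {4, 10, 8, 9} — holds.
5) D = 15, but 15 is required to differ — does not hold.
6) E + G + A = 11 + 11 + 9 = 31 — holds.
7) abs(9 - 11) = 2, not 3 — does not hold.
8) D^2 + B^2 = 15^2 + 12^2 = 225 + 144 = 369, not 372 — does not hold.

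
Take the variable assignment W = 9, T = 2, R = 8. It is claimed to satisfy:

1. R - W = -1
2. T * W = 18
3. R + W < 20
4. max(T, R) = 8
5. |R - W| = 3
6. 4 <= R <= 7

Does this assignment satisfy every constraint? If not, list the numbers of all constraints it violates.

No — constraints 5 and 6 are not satisfied.

1. R - W = 8 - 9 = -1 — holds.
2. T * W = 2 * 9 = 18 — holds.
3. R + W = 8 + 9 = 17; 17 < 20 — holds.
4. max(2, 8) = 8 — holds.
5. |8 - 9| = 1, not 3 — fails.
6. R = 8 is outside [4, 7] — fails.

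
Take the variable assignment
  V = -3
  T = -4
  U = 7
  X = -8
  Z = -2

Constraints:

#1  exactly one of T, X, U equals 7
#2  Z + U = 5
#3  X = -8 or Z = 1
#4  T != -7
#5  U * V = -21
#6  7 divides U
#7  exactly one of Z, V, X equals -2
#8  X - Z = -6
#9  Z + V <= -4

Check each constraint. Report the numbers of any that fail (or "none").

#1 T=-4, X=-8, U=7; 1 of them equals 7 — OK.
#2 Z + U = -2 + 7 = 5 — OK.
#3 X = -8 = -8 (first disjunct) — OK.
#4 T = -4, and -4 ≠ -7 — OK.
#5 U * V = 7 * (-3) = -21 — OK.
#6 7 / 7 = 1, so 7 divides 7 — OK.
#7 Z=-2, V=-3, X=-8; 1 of them equals -2 — OK.
#8 X - Z = -8 - (-2) = -6 — OK.
#9 Z + V = -2 + (-3) = -5; -5 ≤ -4 — OK.

The assignment satisfies every constraint.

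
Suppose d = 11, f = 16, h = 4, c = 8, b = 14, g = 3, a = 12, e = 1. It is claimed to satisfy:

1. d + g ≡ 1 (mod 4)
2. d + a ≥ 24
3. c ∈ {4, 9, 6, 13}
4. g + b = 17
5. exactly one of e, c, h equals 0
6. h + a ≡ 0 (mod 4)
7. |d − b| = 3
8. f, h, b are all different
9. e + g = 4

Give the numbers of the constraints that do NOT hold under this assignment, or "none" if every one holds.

No — constraints 1, 2, 3, and 5 are not satisfied.

1. d + g = 14; 14 mod 4 = 2, not 1 — fails.
2. d + a = 11 + 12 = 23; 23 < 24, bound 24 not met — fails.
3. c = 8 is not in {4, 9, 6, 13} — fails.
4. g + b = 3 + 14 = 17 — holds.
5. e=1, c=8, h=4; 0 of them equal 0, not exactly one — fails.
6. h + a = 16; 16 mod 4 = 0 — holds.
7. |11 − 14| = 3 — holds.
8. values 16, 4, 14 are pairwise distinct — holds.
9. e + g = 1 + 3 = 4 — holds.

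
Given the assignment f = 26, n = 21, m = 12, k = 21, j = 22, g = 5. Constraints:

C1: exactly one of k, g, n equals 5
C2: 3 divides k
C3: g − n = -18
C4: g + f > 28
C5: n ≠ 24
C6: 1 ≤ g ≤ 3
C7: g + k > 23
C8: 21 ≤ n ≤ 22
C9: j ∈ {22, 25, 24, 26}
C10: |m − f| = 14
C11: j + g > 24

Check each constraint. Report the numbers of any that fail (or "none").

Constraints 3, 6 do not hold.

C1: k=21, g=5, n=21; 1 of them equals 5  yes
C2: 21 / 3 = 7, so 3 divides 21  yes
C3: g − n = 5 − 21 = -16, not -18  no
C4: g + f = 5 + 26 = 31; 31 > 28  yes
C5: n = 21, and 21 ≠ 24  yes
C6: g = 5 is outside [1, 3]  no
C7: g + k = 5 + 21 = 26; 26 > 23  yes
C8: n = 21 lies in [21, 22]  yes
C9: j = 22 is in {22, 25, 24, 26}  yes
C10: |12 − 26| = 14  yes
C11: j + g = 22 + 5 = 27; 27 > 24  yes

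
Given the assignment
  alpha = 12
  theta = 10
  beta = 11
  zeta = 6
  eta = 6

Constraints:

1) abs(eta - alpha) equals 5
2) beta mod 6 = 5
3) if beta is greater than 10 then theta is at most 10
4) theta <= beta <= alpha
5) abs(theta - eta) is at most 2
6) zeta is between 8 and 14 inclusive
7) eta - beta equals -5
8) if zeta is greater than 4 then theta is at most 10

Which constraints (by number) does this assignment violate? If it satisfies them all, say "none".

1) abs(6 - 12) = 6, not 5  ✗
2) 11 mod 6 = 5  ✓
3) beta = 11 > 10, so we need theta ≤ 10; theta = 10 ≤ 10  ✓
4) values 10 <= 11 <= 12  ✓
5) abs(10 - 6) = 4; 4 > 2, exceeds bound 2  ✗
6) zeta = 6 is outside [8, 14]  ✗
7) eta - beta = 6 - 11 = -5  ✓
8) zeta = 6 > 4, so we need theta ≤ 10; theta = 10 ≤ 10  ✓

Constraints 1, 5, 6 do not hold.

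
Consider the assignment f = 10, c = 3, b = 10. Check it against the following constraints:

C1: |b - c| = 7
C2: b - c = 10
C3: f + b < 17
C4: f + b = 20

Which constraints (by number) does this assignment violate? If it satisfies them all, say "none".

C1: |10 - 3| = 7  true
C2: b - c = 10 - 3 = 7, not 10  false
C3: f + b = 10 + 10 = 20; 20 ≥ 17, bound 17 not met  false
C4: f + b = 10 + 10 = 20  true

Constraints 2, 3 do not hold.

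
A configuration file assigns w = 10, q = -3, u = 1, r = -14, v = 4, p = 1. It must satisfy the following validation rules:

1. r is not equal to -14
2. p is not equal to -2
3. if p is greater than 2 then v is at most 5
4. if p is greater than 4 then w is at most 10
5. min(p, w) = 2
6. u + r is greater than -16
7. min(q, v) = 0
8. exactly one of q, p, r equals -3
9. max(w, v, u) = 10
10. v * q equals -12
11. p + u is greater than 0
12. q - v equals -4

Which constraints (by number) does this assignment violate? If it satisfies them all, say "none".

1. r = -14, but -14 is required to differ — violated.
2. p = 1, and 1 ≠ -2 — OK.
3. p = 1, not > 2; antecedent false, conditional vacuously true — OK.
4. p = 1, not > 4; antecedent false, conditional vacuously true — OK.
5. min(1, 10) = 1, not 2 — violated.
6. u + r = 1 + (-14) = -13; -13 > -16 — OK.
7. min(-3, 4) = -3, not 0 — violated.
8. q=-3, p=1, r=-14; 1 of them equals -3 — OK.
9. max(10, 4, 1) = 10 — OK.
10. v * q = 4 * (-3) = -12 — OK.
11. p + u = 1 + 1 = 2; 2 > 0 — OK.
12. q - v = -3 - 4 = -7, not -4 — violated.

Constraints 1, 5, 7, 12 are violated.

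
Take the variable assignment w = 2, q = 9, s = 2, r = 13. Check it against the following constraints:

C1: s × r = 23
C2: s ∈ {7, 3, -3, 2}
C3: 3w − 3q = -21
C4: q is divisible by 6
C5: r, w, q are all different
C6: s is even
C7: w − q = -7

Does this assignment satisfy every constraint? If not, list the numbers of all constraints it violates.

C1: s × r = 2 × 13 = 26, not 23  ✗
C2: s = 2 is in {7, 3, -3, 2}  ✓
C3: 3w − 3q = 3(2) − 3(9) = -21  ✓
C4: 9 = 6×1 + 3, so 6 does not divide 9  ✗
C5: values 13, 2, 9 are pairwise distinct  ✓
C6: s = 2 is even  ✓
C7: w − q = 2 − 9 = -7  ✓

The assignment fails constraints 1, 4.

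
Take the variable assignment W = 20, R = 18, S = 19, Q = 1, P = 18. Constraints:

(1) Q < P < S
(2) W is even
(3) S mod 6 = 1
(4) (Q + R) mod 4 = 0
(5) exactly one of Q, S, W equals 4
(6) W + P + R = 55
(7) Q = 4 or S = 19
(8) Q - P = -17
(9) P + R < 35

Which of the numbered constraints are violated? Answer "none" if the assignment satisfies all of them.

Violated: 4, 5, 6, and 9.

(1) values 1 < 18 < 19 — holds.
(2) W = 20 is even — holds.
(3) 19 mod 6 = 1 — holds.
(4) Q + R = 19; 19 mod 4 = 3, not 0 — fails.
(5) Q=1, S=19, W=20; 0 of them equal 4, not exactly one — fails.
(6) W + P + R = 20 + 18 + 18 = 56, not 55 — fails.
(7) Q = 1 ≠ 4, but S = 19 = 19 (second disjunct) — holds.
(8) Q - P = 1 - 18 = -17 — holds.
(9) P + R = 18 + 18 = 36; 36 ≥ 35, bound 35 not met — fails.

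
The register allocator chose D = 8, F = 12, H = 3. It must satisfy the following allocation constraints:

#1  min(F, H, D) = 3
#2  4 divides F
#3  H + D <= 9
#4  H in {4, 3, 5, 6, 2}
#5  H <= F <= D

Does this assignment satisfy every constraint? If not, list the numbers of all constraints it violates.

#1 min(12, 3, 8) = 3 — OK.
#2 12 / 4 = 3, so 4 divides 12 — OK.
#3 H + D = 3 + 8 = 11; 11 > 9, bound 9 not met — violated.
#4 H = 3 is in {4, 3, 5, 6, 2} — OK.
#5 values 3, 12, 8; F = 12 is not <= D = 8 — violated.

No — constraints 3 and 5 are not satisfied.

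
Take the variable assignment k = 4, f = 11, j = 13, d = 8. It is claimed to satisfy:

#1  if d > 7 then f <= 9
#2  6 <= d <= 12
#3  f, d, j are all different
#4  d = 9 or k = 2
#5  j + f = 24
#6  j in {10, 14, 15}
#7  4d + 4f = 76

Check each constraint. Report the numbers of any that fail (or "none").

#1 d = 8 > 7, so we need f ≤ 9; but f = 11 > 9 — violated.
#2 d = 8 lies in [6, 12] — satisfied.
#3 values 11, 8, 13 are pairwise distinct — satisfied.
#4 d = 8 ≠ 9 and k = 4 ≠ 2; both disjuncts false — violated.
#5 j + f = 13 + 11 = 24 — satisfied.
#6 j = 13 is not in {10, 14, 15} — violated.
#7 4d + 4f = 4(8) + 4(11) = 76 — satisfied.

Constraints 1, 4, and 6 do not hold.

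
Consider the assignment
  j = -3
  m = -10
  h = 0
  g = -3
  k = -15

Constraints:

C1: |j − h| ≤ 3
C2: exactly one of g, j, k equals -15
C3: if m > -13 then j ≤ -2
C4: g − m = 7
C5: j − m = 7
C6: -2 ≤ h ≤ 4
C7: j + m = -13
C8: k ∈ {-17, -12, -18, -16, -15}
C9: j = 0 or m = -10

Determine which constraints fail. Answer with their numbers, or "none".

None — every constraint holds.

C1: |-3 − 0| = 3; 3 ≤ 3  OK
C2: g=-3, j=-3, k=-15; 1 of them equals -15  OK
C3: m = -10 > -13, so we need j ≤ -2; j = -3 ≤ -2  OK
C4: g − m = -3 − (-10) = 7  OK
C5: j − m = -3 − (-10) = 7  OK
C6: h = 0 lies in [-2, 4]  OK
C7: j + m = -3 + (-10) = -13  OK
C8: k = -15 is in {-17, -12, -18, -16, -15}  OK
C9: j = -3 ≠ 0, but m = -10 = -10 (second disjunct)  OK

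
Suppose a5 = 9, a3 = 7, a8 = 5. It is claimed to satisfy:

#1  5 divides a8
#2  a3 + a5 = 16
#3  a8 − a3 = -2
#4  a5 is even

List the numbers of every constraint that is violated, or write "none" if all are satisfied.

#1 5 / 5 = 1, so 5 divides 5  OK
#2 a3 + a5 = 7 + 9 = 16  OK
#3 a8 − a3 = 5 − 7 = -2  OK
#4 a5 = 9 is odd  FAIL

Constraint 4 does not hold.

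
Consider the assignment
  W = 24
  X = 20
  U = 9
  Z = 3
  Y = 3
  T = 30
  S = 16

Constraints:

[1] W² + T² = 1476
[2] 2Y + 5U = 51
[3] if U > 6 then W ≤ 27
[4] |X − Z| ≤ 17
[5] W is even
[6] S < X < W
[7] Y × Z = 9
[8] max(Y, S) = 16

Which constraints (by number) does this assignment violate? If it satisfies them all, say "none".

[1] W² + T² = 24² + 30² = 576 + 900 = 1476 — holds.
[2] 2Y + 5U = 2(3) + 5(9) = 51 — holds.
[3] U = 9 > 6, so we need W ≤ 27; W = 24 ≤ 27 — holds.
[4] |20 − 3| = 17; 17 ≤ 17 — holds.
[5] W = 24 is even — holds.
[6] values 16 < 20 < 24 — holds.
[7] Y × Z = 3 × 3 = 9 — holds.
[8] max(3, 16) = 16 — holds.

None — every constraint holds.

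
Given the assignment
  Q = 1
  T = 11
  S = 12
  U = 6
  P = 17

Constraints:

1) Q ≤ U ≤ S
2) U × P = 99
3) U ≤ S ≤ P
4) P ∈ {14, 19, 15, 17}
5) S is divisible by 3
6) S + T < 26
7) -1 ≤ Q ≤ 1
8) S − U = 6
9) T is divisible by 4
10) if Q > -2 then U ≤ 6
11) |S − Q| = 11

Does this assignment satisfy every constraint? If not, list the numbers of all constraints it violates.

Constraints 2 and 9 are violated.

1) values 1 ≤ 6 ≤ 12  OK
2) U × P = 6 × 17 = 102, not 99  FAIL
3) values 6 ≤ 12 ≤ 17  OK
4) P = 17 is in {14, 19, 15, 17}  OK
5) 12 / 3 = 4, so 3 divides 12  OK
6) S + T = 12 + 11 = 23; 23 < 26  OK
7) Q = 1 lies in [-1, 1]  OK
8) S − U = 12 − 6 = 6  OK
9) 11 = 4×2 + 3, so 4 does not divide 11  FAIL
10) Q = 1 > -2, so we need U ≤ 6; U = 6 ≤ 6  OK
11) |12 − 1| = 11  OK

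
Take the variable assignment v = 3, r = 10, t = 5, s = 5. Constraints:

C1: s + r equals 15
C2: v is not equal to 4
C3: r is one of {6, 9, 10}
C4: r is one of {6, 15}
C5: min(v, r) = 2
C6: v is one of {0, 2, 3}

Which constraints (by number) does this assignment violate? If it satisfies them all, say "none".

C1: s + r = 5 + 10 = 15 — satisfied.
C2: v = 3, and 3 ≠ 4 — satisfied.
C3: r = 10 is in {6, 9, 10} — satisfied.
C4: r = 10 is not in {6, 15} — violated.
C5: min(3, 10) = 3, not 2 — violated.
C6: v = 3 is in {0, 2, 3} — satisfied.

Violated: 4 and 5.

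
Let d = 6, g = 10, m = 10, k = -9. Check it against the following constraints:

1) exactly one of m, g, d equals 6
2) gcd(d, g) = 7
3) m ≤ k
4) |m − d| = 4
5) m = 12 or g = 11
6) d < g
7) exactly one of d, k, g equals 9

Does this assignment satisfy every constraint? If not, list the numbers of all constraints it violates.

1) m=10, g=10, d=6; 1 of them equals 6 — OK.
2) gcd(6, 10) = 2, not 7 — violated.
3) m = 10, k = -9; 10 > -9 (want ≤) — violated.
4) |10 − 6| = 4 — OK.
5) m = 10 ≠ 12 and g = 10 ≠ 11; both disjuncts false — violated.
6) d = 6, g = 10; 6 < 10 — OK.
7) d=6, k=-9, g=10; 0 of them equal 9, not exactly one — violated.

No — constraints 2, 3, 5, and 7 are not satisfied.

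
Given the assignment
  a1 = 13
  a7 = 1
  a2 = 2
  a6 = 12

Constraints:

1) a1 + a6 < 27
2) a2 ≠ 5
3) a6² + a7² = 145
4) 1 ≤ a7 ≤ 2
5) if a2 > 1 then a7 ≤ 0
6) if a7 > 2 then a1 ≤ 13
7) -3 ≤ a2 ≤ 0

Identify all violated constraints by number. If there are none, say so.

1) a1 + a6 = 13 + 12 = 25; 25 < 27 — holds.
2) a2 = 2, and 2 ≠ 5 — holds.
3) a6² + a7² = 12² + 1² = 144 + 1 = 145 — holds.
4) a7 = 1 lies in [1, 2] — holds.
5) a2 = 2 > 1, so we need a7 ≤ 0; but a7 = 1 > 0 — does not hold.
6) a7 = 1, not > 2; antecedent false, conditional vacuously true — holds.
7) a2 = 2 is outside [-3, 0] — does not hold.

Violated: 5 and 7.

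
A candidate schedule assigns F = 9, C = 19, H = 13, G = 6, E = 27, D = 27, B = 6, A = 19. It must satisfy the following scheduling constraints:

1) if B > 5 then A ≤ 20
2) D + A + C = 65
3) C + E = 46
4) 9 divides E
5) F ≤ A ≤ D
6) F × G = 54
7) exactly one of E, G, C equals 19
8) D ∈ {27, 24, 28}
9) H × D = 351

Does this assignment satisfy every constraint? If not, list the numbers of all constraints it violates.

1) B = 6 > 5, so we need A ≤ 20; A = 19 ≤ 20 — OK.
2) D + A + C = 27 + 19 + 19 = 65 — OK.
3) C + E = 19 + 27 = 46 — OK.
4) 27 / 9 = 3, so 9 divides 27 — OK.
5) values 9 ≤ 19 ≤ 27 — OK.
6) F × G = 9 × 6 = 54 — OK.
7) E=27, G=6, C=19; 1 of them equals 19 — OK.
8) D = 27 is in {27, 24, 28} — OK.
9) H × D = 13 × 27 = 351 — OK.

No violations.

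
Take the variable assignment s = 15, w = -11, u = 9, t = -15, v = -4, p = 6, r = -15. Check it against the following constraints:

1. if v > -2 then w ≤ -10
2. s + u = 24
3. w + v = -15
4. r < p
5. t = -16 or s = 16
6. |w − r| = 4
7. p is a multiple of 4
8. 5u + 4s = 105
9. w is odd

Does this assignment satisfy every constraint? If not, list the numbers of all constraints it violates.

1. v = -4, not > -2; antecedent false, conditional vacuously true  OK
2. s + u = 15 + 9 = 24  OK
3. w + v = -11 + (-4) = -15  OK
4. r = -15, p = 6; -15 < 6  OK
5. t = -15 ≠ -16 and s = 15 ≠ 16; both disjuncts false  FAIL
6. |-11 − (-15)| = 4  OK
7. 6 = 4×1 + 2, so 4 does not divide 6  FAIL
8. 5u + 4s = 5(9) + 4(15) = 105  OK
9. w = -11 is odd  OK

Constraints 5 and 7 do not hold.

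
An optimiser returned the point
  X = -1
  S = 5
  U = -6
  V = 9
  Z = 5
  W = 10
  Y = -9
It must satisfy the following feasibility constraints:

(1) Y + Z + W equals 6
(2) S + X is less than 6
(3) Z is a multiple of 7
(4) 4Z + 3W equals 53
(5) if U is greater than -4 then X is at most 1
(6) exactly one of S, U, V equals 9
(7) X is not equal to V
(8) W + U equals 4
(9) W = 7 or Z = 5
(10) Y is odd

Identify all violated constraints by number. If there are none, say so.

No — constraints 3, 4 are not satisfied.

(1) Y + Z + W = -9 + 5 + 10 = 6 — OK.
(2) S + X = 5 + (-1) = 4; 4 < 6 — OK.
(3) 5 = 7*0 + 5, so 7 does not divide 5 — violated.
(4) 4Z + 3W = 4(5) + 3(10) = 50, not 53 — violated.
(5) U = -6, not > -4; antecedent false, conditional vacuously true — OK.
(6) S=5, U=-6, V=9; 1 of them equals 9 — OK.
(7) X = -1, V = 9; distinct — OK.
(8) W + U = 10 + (-6) = 4 — OK.
(9) W = 10 ≠ 7, but Z = 5 = 5 (second disjunct) — OK.
(10) Y = -9 is odd — OK.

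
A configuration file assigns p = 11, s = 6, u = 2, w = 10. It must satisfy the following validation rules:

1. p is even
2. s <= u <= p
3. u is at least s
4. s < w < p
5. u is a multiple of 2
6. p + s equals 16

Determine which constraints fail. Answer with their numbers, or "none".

1. p = 11 is odd — violated.
2. values 6, 2, 11; s = 6 is not <= u = 2 — violated.
3. u = 2, s = 6; 2 < 6 (want ≥) — violated.
4. values 6 < 10 < 11 — satisfied.
5. 2 / 2 = 1, so 2 divides 2 — satisfied.
6. p + s = 11 + 6 = 17, not 16 — violated.

Constraints 1, 2, 3, and 6 do not hold.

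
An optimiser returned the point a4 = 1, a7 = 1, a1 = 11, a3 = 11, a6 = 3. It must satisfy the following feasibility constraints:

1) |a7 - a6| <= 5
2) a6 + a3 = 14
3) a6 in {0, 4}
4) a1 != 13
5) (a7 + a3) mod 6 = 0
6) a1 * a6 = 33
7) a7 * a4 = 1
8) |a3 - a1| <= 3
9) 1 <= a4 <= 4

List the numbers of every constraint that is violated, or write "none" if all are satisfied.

1) |1 - 3| = 2; 2 ≤ 5  OK
2) a6 + a3 = 3 + 11 = 14  OK
3) a6 = 3 is not in {0, 4}  FAIL
4) a1 = 11, and 11 ≠ 13  OK
5) a7 + a3 = 12; 12 mod 6 = 0  OK
6) a1 * a6 = 11 * 3 = 33  OK
7) a7 * a4 = 1 * 1 = 1  OK
8) |11 - 11| = 0; 0 ≤ 3  OK
9) a4 = 1 lies in [1, 4]  OK

No — constraint 3 is not satisfied.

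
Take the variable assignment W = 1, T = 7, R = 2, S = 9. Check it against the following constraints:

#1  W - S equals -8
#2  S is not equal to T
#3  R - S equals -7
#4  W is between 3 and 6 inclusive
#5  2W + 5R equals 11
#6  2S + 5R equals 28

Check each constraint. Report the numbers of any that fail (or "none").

The assignment fails constraints 4 and 5.

#1 W - S = 1 - 9 = -8 — holds.
#2 S = 9, T = 7; distinct — holds.
#3 R - S = 2 - 9 = -7 — holds.
#4 W = 1 is outside [3, 6] — fails.
#5 2W + 5R = 2(1) + 5(2) = 12, not 11 — fails.
#6 2S + 5R = 2(9) + 5(2) = 28 — holds.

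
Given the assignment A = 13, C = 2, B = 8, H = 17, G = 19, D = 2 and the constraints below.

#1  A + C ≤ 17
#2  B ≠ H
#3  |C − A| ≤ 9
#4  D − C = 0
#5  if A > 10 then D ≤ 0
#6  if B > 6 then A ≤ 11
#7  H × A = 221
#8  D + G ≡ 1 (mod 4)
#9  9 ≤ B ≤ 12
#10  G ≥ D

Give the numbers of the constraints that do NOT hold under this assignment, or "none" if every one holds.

Constraints 3, 5, 6, and 9 do not hold.

#1 A + C = 13 + 2 = 15; 15 ≤ 17 — satisfied.
#2 B = 8, H = 17; distinct — satisfied.
#3 |2 − 13| = 11; 11 > 9, exceeds bound 9 — violated.
#4 D − C = 2 − 2 = 0 — satisfied.
#5 A = 13 > 10, so we need D ≤ 0; but D = 2 > 0 — violated.
#6 B = 8 > 6, so we need A ≤ 11; but A = 13 > 11 — violated.
#7 H × A = 17 × 13 = 221 — satisfied.
#8 D + G = 21; 21 mod 4 = 1 — satisfied.
#9 B = 8 is outside [9, 12] — violated.
#10 G = 19, D = 2; 19 ≥ 2 — satisfied.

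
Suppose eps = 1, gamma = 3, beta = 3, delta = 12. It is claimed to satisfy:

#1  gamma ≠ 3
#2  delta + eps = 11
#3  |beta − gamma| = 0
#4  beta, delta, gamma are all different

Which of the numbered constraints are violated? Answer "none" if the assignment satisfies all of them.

The assignment fails constraints 1, 2, 4.

#1 gamma = 3, but 3 is required to differ — violated.
#2 delta + eps = 12 + 1 = 13, not 11 — violated.
#3 |3 − 3| = 0 — OK.
#4 beta = gamma = 3, not all different — violated.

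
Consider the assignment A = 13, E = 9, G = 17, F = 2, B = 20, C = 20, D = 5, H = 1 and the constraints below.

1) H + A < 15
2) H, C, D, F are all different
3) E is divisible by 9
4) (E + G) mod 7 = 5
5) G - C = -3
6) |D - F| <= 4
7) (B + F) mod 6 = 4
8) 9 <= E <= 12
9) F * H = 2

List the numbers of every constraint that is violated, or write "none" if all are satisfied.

1) H + A = 1 + 13 = 14; 14 < 15 — satisfied.
2) values 1, 20, 5, 2 are pairwise distinct — satisfied.
3) 9 / 9 = 1, so 9 divides 9 — satisfied.
4) E + G = 26; 26 mod 7 = 5 — satisfied.
5) G - C = 17 - 20 = -3 — satisfied.
6) |5 - 2| = 3; 3 ≤ 4 — satisfied.
7) B + F = 22; 22 mod 6 = 4 — satisfied.
8) E = 9 lies in [9, 12] — satisfied.
9) F * H = 2 * 1 = 2 — satisfied.

All constraints are satisfied.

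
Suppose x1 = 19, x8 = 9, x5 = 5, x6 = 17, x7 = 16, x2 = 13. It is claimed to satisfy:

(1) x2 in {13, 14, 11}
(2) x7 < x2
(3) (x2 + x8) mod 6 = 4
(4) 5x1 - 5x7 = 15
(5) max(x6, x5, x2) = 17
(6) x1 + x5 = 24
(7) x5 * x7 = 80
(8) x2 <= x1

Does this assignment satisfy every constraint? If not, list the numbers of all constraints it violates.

(1) x2 = 13 is in {13, 14, 11}  yes
(2) x7 = 16, x2 = 13; 16 ≥ 13 (want <)  no
(3) x2 + x8 = 22; 22 mod 6 = 4  yes
(4) 5x1 - 5x7 = 5(19) - 5(16) = 15  yes
(5) max(17, 5, 13) = 17  yes
(6) x1 + x5 = 19 + 5 = 24  yes
(7) x5 * x7 = 5 * 16 = 80  yes
(8) x2 = 13, x1 = 19; 13 ≤ 19  yes

Constraint 2 is violated.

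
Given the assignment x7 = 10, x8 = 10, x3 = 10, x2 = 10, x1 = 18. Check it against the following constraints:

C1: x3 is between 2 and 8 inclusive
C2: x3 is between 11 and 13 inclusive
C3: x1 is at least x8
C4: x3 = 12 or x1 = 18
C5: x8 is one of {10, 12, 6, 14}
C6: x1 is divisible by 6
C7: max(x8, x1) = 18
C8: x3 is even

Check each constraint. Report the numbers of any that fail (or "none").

C1: x3 = 10 is outside [2, 8]  ✘
C2: x3 = 10 is outside [11, 13]  ✘
C3: x1 = 18, x8 = 10; 18 ≥ 10  ✔
C4: x3 = 10 ≠ 12, but x1 = 18 = 18 (second disjunct)  ✔
C5: x8 = 10 is in {10, 12, 6, 14}  ✔
C6: 18 / 6 = 3, so 6 divides 18  ✔
C7: max(10, 18) = 18  ✔
C8: x3 = 10 is even  ✔

The assignment fails constraints 1, 2.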